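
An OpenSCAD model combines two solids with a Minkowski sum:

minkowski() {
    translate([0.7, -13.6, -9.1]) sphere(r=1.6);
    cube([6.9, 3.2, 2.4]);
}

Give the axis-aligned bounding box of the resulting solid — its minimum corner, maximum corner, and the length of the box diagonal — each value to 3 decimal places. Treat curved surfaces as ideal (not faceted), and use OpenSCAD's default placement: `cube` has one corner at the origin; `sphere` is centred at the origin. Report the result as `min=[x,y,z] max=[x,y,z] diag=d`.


min=[-0.900,-15.200,-10.700] max=[9.200,-8.800,-5.100] diag=13.203

A = translate([0.7, -13.6, -9.1]) sphere(r=1.6) → bbox [-0.9,-15.2,-10.7] .. [2.3,-12,-7.5]
B = cube([6.9, 3.2, 2.4]) → bbox [0,0,0] .. [6.9,3.2,2.4]
lo = A.lo+B.lo = [-0.9+0, -15.2+0, -10.7+0] = [-0.900,-15.200,-10.700]
hi = A.hi+B.hi = [2.3+6.9, -12+3.2, -7.5+2.4] = [9.200,-8.800,-5.100]
diag = √(10.1²+6.4²+5.6²) = √174.33 = 13.203


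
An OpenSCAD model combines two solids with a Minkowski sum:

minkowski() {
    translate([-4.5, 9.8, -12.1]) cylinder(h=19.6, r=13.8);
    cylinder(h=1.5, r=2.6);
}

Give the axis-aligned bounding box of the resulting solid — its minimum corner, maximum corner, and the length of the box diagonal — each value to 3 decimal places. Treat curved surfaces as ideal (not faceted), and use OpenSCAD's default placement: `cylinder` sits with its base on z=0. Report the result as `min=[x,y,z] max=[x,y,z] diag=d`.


A = translate([-4.5, 9.8, -12.1]) cylinder(h=19.6, r=13.8) → bbox [-18.3,-4,-12.1] .. [9.3,23.6,7.5]
B = cylinder(h=1.5, r=2.6) → bbox [-2.6,-2.6,0] .. [2.6,2.6,1.5]
lo = A.lo+B.lo = [-18.3-2.6, -4-2.6, -12.1+0] = [-20.900,-6.600,-12.100]
hi = A.hi+B.hi = [9.3+2.6, 23.6+2.6, 7.5+1.5] = [11.900,26.200,9.000]
diag = √(32.8²+32.8²+21.1²) = √2596.89 = 50.960

min=[-20.900,-6.600,-12.100] max=[11.900,26.200,9.000] diag=50.960


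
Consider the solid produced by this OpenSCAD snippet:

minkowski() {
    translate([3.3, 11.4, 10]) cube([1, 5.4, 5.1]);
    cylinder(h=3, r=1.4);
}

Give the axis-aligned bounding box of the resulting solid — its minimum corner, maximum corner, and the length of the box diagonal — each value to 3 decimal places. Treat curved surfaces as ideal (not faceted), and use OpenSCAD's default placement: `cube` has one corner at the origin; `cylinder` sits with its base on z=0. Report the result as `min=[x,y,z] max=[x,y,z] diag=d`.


min=[1.900,10.000,10.000] max=[5.700,18.200,18.100] diag=12.136

A = translate([3.3, 11.4, 10]) cube([1, 5.4, 5.1]) → bbox [3.3,11.4,10] .. [4.3,16.8,15.1]
B = cylinder(h=3, r=1.4) → bbox [-1.4,-1.4,0] .. [1.4,1.4,3]
lo = A.lo+B.lo = [3.3-1.4, 11.4-1.4, 10+0] = [1.900,10.000,10.000]
hi = A.hi+B.hi = [4.3+1.4, 16.8+1.4, 15.1+3] = [5.700,18.200,18.100]
diag = √(3.8²+8.2²+8.1²) = √147.29 = 12.136


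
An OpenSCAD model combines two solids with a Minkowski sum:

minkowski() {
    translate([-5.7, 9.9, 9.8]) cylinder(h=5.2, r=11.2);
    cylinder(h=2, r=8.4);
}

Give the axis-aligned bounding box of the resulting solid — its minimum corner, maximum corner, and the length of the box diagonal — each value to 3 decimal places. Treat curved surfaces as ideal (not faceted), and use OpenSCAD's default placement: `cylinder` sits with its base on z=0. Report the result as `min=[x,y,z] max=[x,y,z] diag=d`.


min=[-25.300,-9.700,9.800] max=[13.900,29.500,17.000] diag=55.903

A = translate([-5.7, 9.9, 9.8]) cylinder(h=5.2, r=11.2) → bbox [-16.9,-1.3,9.8] .. [5.5,21.1,15]
B = cylinder(h=2, r=8.4) → bbox [-8.4,-8.4,0] .. [8.4,8.4,2]
lo = A.lo+B.lo = [-16.9-8.4, -1.3-8.4, 9.8+0] = [-25.300,-9.700,9.800]
hi = A.hi+B.hi = [5.5+8.4, 21.1+8.4, 15+2] = [13.900,29.500,17.000]
diag = √(39.2²+39.2²+7.2²) = √3125.12 = 55.903


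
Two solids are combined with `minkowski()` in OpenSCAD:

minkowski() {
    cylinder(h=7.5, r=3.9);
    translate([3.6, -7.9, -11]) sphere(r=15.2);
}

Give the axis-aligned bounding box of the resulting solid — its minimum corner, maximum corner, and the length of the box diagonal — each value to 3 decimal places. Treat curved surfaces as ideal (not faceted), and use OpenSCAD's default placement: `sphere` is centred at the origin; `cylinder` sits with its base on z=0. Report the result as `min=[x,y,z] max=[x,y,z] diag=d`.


min=[-15.500,-27.000,-26.200] max=[22.700,11.200,11.700] diag=65.992

A = translate([3.6, -7.9, -11]) sphere(r=15.2) → bbox [-11.6,-23.1,-26.2] .. [18.8,7.3,4.2]
B = cylinder(h=7.5, r=3.9) → bbox [-3.9,-3.9,0] .. [3.9,3.9,7.5]
lo = A.lo+B.lo = [-11.6-3.9, -23.1-3.9, -26.2+0] = [-15.500,-27.000,-26.200]
hi = A.hi+B.hi = [18.8+3.9, 7.3+3.9, 4.2+7.5] = [22.700,11.200,11.700]
diag = √(38.2²+38.2²+37.9²) = √4354.89 = 65.992


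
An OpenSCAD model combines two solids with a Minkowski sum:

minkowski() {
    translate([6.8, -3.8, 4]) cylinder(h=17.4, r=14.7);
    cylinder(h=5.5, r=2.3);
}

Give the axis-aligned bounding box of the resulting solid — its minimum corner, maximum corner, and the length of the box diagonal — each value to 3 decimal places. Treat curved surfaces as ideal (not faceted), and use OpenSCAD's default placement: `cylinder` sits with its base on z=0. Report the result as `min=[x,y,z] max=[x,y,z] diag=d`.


A = translate([6.8, -3.8, 4]) cylinder(h=17.4, r=14.7) → bbox [-7.9,-18.5,4] .. [21.5,10.9,21.4]
B = cylinder(h=5.5, r=2.3) → bbox [-2.3,-2.3,0] .. [2.3,2.3,5.5]
lo = A.lo+B.lo = [-7.9-2.3, -18.5-2.3, 4+0] = [-10.200,-20.800,4.000]
hi = A.hi+B.hi = [21.5+2.3, 10.9+2.3, 21.4+5.5] = [23.800,13.200,26.900]
diag = √(34²+34²+22.9²) = √2836.41 = 53.258

min=[-10.200,-20.800,4.000] max=[23.800,13.200,26.900] diag=53.258


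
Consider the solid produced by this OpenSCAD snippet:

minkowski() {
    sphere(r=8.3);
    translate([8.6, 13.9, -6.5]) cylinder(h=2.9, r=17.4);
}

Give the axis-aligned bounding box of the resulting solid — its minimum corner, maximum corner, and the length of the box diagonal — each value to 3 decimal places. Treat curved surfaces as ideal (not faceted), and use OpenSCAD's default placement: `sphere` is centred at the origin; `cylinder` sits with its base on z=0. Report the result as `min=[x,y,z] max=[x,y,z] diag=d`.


min=[-17.100,-11.800,-14.800] max=[34.300,39.600,4.700] diag=75.261

A = translate([8.6, 13.9, -6.5]) cylinder(h=2.9, r=17.4) → bbox [-8.8,-3.5,-6.5] .. [26,31.3,-3.6]
B = sphere(r=8.3) → bbox [-8.3,-8.3,-8.3] .. [8.3,8.3,8.3]
lo = A.lo+B.lo = [-8.8-8.3, -3.5-8.3, -6.5-8.3] = [-17.100,-11.800,-14.800]
hi = A.hi+B.hi = [26+8.3, 31.3+8.3, -3.6+8.3] = [34.300,39.600,4.700]
diag = √(51.4²+51.4²+19.5²) = √5664.17 = 75.261


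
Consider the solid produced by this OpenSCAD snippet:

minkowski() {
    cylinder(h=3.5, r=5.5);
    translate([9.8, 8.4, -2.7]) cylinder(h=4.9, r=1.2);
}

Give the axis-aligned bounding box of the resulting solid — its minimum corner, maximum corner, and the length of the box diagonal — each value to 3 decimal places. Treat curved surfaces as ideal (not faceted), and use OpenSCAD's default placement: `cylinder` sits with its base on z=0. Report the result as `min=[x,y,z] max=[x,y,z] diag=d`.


A = translate([9.8, 8.4, -2.7]) cylinder(h=4.9, r=1.2) → bbox [8.6,7.2,-2.7] .. [11,9.6,2.2]
B = cylinder(h=3.5, r=5.5) → bbox [-5.5,-5.5,0] .. [5.5,5.5,3.5]
lo = A.lo+B.lo = [8.6-5.5, 7.2-5.5, -2.7+0] = [3.100,1.700,-2.700]
hi = A.hi+B.hi = [11+5.5, 9.6+5.5, 2.2+3.5] = [16.500,15.100,5.700]
diag = √(13.4²+13.4²+8.4²) = √429.68 = 20.729

min=[3.100,1.700,-2.700] max=[16.500,15.100,5.700] diag=20.729


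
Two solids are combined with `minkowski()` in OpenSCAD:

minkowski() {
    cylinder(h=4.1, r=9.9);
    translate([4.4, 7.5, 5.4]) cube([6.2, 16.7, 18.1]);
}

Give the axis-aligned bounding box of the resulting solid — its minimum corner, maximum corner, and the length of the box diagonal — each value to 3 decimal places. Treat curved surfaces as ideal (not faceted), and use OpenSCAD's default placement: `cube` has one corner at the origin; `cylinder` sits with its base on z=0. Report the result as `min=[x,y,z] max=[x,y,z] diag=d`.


A = translate([4.4, 7.5, 5.4]) cube([6.2, 16.7, 18.1]) → bbox [4.4,7.5,5.4] .. [10.6,24.2,23.5]
B = cylinder(h=4.1, r=9.9) → bbox [-9.9,-9.9,0] .. [9.9,9.9,4.1]
lo = A.lo+B.lo = [4.4-9.9, 7.5-9.9, 5.4+0] = [-5.500,-2.400,5.400]
hi = A.hi+B.hi = [10.6+9.9, 24.2+9.9, 23.5+4.1] = [20.500,34.100,27.600]
diag = √(26²+36.5²+22.2²) = √2501.09 = 50.011

min=[-5.500,-2.400,5.400] max=[20.500,34.100,27.600] diag=50.011


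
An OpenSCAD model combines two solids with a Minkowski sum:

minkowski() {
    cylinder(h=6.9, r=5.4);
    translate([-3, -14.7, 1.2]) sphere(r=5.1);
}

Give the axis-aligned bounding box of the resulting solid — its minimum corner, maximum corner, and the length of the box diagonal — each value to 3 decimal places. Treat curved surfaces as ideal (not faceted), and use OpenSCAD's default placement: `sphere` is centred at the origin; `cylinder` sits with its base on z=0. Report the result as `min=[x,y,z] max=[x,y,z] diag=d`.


A = translate([-3, -14.7, 1.2]) sphere(r=5.1) → bbox [-8.1,-19.8,-3.9] .. [2.1,-9.6,6.3]
B = cylinder(h=6.9, r=5.4) → bbox [-5.4,-5.4,0] .. [5.4,5.4,6.9]
lo = A.lo+B.lo = [-8.1-5.4, -19.8-5.4, -3.9+0] = [-13.500,-25.200,-3.900]
hi = A.hi+B.hi = [2.1+5.4, -9.6+5.4, 6.3+6.9] = [7.500,-4.200,13.200]
diag = √(21²+21²+17.1²) = √1174.41 = 34.270

min=[-13.500,-25.200,-3.900] max=[7.500,-4.200,13.200] diag=34.270


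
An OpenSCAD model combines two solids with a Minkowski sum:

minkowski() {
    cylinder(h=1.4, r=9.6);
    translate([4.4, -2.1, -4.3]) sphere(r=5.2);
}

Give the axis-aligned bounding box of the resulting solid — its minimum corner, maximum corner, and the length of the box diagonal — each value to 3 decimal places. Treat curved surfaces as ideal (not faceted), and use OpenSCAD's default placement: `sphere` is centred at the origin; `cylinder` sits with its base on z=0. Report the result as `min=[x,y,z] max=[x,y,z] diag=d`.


A = translate([4.4, -2.1, -4.3]) sphere(r=5.2) → bbox [-0.8,-7.3,-9.5] .. [9.6,3.1,0.9]
B = cylinder(h=1.4, r=9.6) → bbox [-9.6,-9.6,0] .. [9.6,9.6,1.4]
lo = A.lo+B.lo = [-0.8-9.6, -7.3-9.6, -9.5+0] = [-10.400,-16.900,-9.500]
hi = A.hi+B.hi = [9.6+9.6, 3.1+9.6, 0.9+1.4] = [19.200,12.700,2.300]
diag = √(29.6²+29.6²+11.8²) = √1891.56 = 43.492

min=[-10.400,-16.900,-9.500] max=[19.200,12.700,2.300] diag=43.492


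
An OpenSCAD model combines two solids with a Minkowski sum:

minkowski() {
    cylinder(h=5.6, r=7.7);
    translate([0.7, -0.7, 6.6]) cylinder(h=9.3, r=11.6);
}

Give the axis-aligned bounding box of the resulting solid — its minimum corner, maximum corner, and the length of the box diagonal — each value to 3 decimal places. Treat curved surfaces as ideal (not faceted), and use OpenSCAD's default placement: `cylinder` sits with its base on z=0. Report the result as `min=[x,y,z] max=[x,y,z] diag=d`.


min=[-18.600,-20.000,6.600] max=[20.000,18.600,21.500] diag=56.586

A = translate([0.7, -0.7, 6.6]) cylinder(h=9.3, r=11.6) → bbox [-10.9,-12.3,6.6] .. [12.3,10.9,15.9]
B = cylinder(h=5.6, r=7.7) → bbox [-7.7,-7.7,0] .. [7.7,7.7,5.6]
lo = A.lo+B.lo = [-10.9-7.7, -12.3-7.7, 6.6+0] = [-18.600,-20.000,6.600]
hi = A.hi+B.hi = [12.3+7.7, 10.9+7.7, 15.9+5.6] = [20.000,18.600,21.500]
diag = √(38.6²+38.6²+14.9²) = √3201.93 = 56.586


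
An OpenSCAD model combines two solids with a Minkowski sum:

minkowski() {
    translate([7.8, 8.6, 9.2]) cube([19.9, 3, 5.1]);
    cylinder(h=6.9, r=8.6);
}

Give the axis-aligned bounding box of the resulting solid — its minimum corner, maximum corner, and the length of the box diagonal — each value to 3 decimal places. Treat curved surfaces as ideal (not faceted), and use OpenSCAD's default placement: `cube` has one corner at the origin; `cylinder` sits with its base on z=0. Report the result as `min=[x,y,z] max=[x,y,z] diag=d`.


A = translate([7.8, 8.6, 9.2]) cube([19.9, 3, 5.1]) → bbox [7.8,8.6,9.2] .. [27.7,11.6,14.3]
B = cylinder(h=6.9, r=8.6) → bbox [-8.6,-8.6,0] .. [8.6,8.6,6.9]
lo = A.lo+B.lo = [7.8-8.6, 8.6-8.6, 9.2+0] = [-0.800,0.000,9.200]
hi = A.hi+B.hi = [27.7+8.6, 11.6+8.6, 14.3+6.9] = [36.300,20.200,21.200]
diag = √(37.1²+20.2²+12²) = √1928.45 = 43.914

min=[-0.800,0.000,9.200] max=[36.300,20.200,21.200] diag=43.914


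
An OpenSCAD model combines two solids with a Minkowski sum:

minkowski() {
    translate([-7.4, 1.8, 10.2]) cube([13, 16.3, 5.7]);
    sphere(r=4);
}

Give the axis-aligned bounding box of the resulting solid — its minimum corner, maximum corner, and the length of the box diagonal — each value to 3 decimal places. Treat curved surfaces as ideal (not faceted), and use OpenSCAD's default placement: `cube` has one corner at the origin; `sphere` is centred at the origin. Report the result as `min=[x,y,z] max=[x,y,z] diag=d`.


min=[-11.400,-2.200,6.200] max=[9.600,22.100,19.900] diag=34.917

A = translate([-7.4, 1.8, 10.2]) cube([13, 16.3, 5.7]) → bbox [-7.4,1.8,10.2] .. [5.6,18.1,15.9]
B = sphere(r=4) → bbox [-4,-4,-4] .. [4,4,4]
lo = A.lo+B.lo = [-7.4-4, 1.8-4, 10.2-4] = [-11.400,-2.200,6.200]
hi = A.hi+B.hi = [5.6+4, 18.1+4, 15.9+4] = [9.600,22.100,19.900]
diag = √(21²+24.3²+13.7²) = √1219.18 = 34.917


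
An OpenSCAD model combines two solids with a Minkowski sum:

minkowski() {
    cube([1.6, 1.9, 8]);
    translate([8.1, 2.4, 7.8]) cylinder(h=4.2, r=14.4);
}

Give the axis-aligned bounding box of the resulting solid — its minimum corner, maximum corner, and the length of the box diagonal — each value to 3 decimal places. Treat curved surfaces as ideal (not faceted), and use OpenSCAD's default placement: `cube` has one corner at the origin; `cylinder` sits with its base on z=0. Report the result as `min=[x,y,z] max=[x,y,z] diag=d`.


min=[-6.300,-12.000,7.800] max=[24.100,18.700,20.000] diag=44.894

A = translate([8.1, 2.4, 7.8]) cylinder(h=4.2, r=14.4) → bbox [-6.3,-12,7.8] .. [22.5,16.8,12]
B = cube([1.6, 1.9, 8]) → bbox [0,0,0] .. [1.6,1.9,8]
lo = A.lo+B.lo = [-6.3+0, -12+0, 7.8+0] = [-6.300,-12.000,7.800]
hi = A.hi+B.hi = [22.5+1.6, 16.8+1.9, 12+8] = [24.100,18.700,20.000]
diag = √(30.4²+30.7²+12.2²) = √2015.49 = 44.894


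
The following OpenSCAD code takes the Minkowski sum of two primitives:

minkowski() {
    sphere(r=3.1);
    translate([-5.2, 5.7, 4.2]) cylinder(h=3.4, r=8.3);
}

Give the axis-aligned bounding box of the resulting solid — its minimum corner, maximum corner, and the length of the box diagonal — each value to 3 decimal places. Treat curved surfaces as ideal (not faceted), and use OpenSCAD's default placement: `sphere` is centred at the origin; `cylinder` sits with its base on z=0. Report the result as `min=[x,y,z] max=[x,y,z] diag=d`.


min=[-16.600,-5.700,1.100] max=[6.200,17.100,10.700] diag=33.643

A = translate([-5.2, 5.7, 4.2]) cylinder(h=3.4, r=8.3) → bbox [-13.5,-2.6,4.2] .. [3.1,14,7.6]
B = sphere(r=3.1) → bbox [-3.1,-3.1,-3.1] .. [3.1,3.1,3.1]
lo = A.lo+B.lo = [-13.5-3.1, -2.6-3.1, 4.2-3.1] = [-16.600,-5.700,1.100]
hi = A.hi+B.hi = [3.1+3.1, 14+3.1, 7.6+3.1] = [6.200,17.100,10.700]
diag = √(22.8²+22.8²+9.6²) = √1131.84 = 33.643


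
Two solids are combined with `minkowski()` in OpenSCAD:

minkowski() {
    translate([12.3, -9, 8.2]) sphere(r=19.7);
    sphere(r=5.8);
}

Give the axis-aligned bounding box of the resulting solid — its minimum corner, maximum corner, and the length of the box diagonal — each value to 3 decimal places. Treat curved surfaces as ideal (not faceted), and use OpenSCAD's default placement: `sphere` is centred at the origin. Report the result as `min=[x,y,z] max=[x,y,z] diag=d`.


min=[-13.200,-34.500,-17.300] max=[37.800,16.500,33.700] diag=88.335

A = translate([12.3, -9, 8.2]) sphere(r=19.7) → bbox [-7.4,-28.7,-11.5] .. [32,10.7,27.9]
B = sphere(r=5.8) → bbox [-5.8,-5.8,-5.8] .. [5.8,5.8,5.8]
lo = A.lo+B.lo = [-7.4-5.8, -28.7-5.8, -11.5-5.8] = [-13.200,-34.500,-17.300]
hi = A.hi+B.hi = [32+5.8, 10.7+5.8, 27.9+5.8] = [37.800,16.500,33.700]
diag = √(51²+51²+51²) = √7803 = 88.335


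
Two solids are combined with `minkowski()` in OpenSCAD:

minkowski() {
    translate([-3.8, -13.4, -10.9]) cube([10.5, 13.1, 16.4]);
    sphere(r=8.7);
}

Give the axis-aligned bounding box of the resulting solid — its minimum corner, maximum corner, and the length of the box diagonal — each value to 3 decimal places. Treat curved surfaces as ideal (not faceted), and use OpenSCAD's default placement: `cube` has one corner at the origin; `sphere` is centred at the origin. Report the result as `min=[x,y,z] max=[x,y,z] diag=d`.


A = translate([-3.8, -13.4, -10.9]) cube([10.5, 13.1, 16.4]) → bbox [-3.8,-13.4,-10.9] .. [6.7,-0.3,5.5]
B = sphere(r=8.7) → bbox [-8.7,-8.7,-8.7] .. [8.7,8.7,8.7]
lo = A.lo+B.lo = [-3.8-8.7, -13.4-8.7, -10.9-8.7] = [-12.500,-22.100,-19.600]
hi = A.hi+B.hi = [6.7+8.7, -0.3+8.7, 5.5+8.7] = [15.400,8.400,14.200]
diag = √(27.9²+30.5²+33.8²) = √2851.1 = 53.396

min=[-12.500,-22.100,-19.600] max=[15.400,8.400,14.200] diag=53.396


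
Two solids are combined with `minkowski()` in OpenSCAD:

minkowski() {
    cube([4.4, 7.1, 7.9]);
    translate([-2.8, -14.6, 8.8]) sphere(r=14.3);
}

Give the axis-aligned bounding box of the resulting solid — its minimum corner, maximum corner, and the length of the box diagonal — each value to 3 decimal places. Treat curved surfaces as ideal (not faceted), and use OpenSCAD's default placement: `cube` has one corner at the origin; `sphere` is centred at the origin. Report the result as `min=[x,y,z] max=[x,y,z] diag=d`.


A = translate([-2.8, -14.6, 8.8]) sphere(r=14.3) → bbox [-17.1,-28.9,-5.5] .. [11.5,-0.3,23.1]
B = cube([4.4, 7.1, 7.9]) → bbox [0,0,0] .. [4.4,7.1,7.9]
lo = A.lo+B.lo = [-17.1+0, -28.9+0, -5.5+0] = [-17.100,-28.900,-5.500]
hi = A.hi+B.hi = [11.5+4.4, -0.3+7.1, 23.1+7.9] = [15.900,6.800,31.000]
diag = √(33²+35.7²+36.5²) = √3695.74 = 60.793

min=[-17.100,-28.900,-5.500] max=[15.900,6.800,31.000] diag=60.793


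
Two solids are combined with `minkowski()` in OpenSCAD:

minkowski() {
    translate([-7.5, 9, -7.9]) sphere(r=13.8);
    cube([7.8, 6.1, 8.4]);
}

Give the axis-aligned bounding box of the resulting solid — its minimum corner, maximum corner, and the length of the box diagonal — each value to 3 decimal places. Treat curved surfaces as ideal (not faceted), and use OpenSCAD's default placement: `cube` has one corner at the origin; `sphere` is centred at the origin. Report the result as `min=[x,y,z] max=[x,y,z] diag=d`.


min=[-21.300,-4.800,-21.700] max=[14.100,28.900,14.300] diag=60.703

A = translate([-7.5, 9, -7.9]) sphere(r=13.8) → bbox [-21.3,-4.8,-21.7] .. [6.3,22.8,5.9]
B = cube([7.8, 6.1, 8.4]) → bbox [0,0,0] .. [7.8,6.1,8.4]
lo = A.lo+B.lo = [-21.3+0, -4.8+0, -21.7+0] = [-21.300,-4.800,-21.700]
hi = A.hi+B.hi = [6.3+7.8, 22.8+6.1, 5.9+8.4] = [14.100,28.900,14.300]
diag = √(35.4²+33.7²+36²) = √3684.85 = 60.703


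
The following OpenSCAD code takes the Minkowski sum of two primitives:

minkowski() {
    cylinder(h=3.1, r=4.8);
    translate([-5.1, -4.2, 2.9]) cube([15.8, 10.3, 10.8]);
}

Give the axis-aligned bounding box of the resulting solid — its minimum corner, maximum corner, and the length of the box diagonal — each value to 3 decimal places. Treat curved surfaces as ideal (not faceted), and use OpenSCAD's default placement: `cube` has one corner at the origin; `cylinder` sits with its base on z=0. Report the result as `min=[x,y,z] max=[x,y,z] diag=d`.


A = translate([-5.1, -4.2, 2.9]) cube([15.8, 10.3, 10.8]) → bbox [-5.1,-4.2,2.9] .. [10.7,6.1,13.7]
B = cylinder(h=3.1, r=4.8) → bbox [-4.8,-4.8,0] .. [4.8,4.8,3.1]
lo = A.lo+B.lo = [-5.1-4.8, -4.2-4.8, 2.9+0] = [-9.900,-9.000,2.900]
hi = A.hi+B.hi = [10.7+4.8, 6.1+4.8, 13.7+3.1] = [15.500,10.900,16.800]
diag = √(25.4²+19.9²+13.9²) = √1234.38 = 35.134

min=[-9.900,-9.000,2.900] max=[15.500,10.900,16.800] diag=35.134


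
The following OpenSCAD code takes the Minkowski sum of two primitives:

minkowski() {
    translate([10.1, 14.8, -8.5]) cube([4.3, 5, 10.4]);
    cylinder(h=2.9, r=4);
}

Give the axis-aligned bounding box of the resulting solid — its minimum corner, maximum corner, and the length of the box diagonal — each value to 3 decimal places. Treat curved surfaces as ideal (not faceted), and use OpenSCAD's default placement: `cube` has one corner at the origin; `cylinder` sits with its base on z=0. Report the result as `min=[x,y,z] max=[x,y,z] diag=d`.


min=[6.100,10.800,-8.500] max=[18.400,23.800,4.800] diag=22.298

A = translate([10.1, 14.8, -8.5]) cube([4.3, 5, 10.4]) → bbox [10.1,14.8,-8.5] .. [14.4,19.8,1.9]
B = cylinder(h=2.9, r=4) → bbox [-4,-4,0] .. [4,4,2.9]
lo = A.lo+B.lo = [10.1-4, 14.8-4, -8.5+0] = [6.100,10.800,-8.500]
hi = A.hi+B.hi = [14.4+4, 19.8+4, 1.9+2.9] = [18.400,23.800,4.800]
diag = √(12.3²+13²+13.3²) = √497.18 = 22.298


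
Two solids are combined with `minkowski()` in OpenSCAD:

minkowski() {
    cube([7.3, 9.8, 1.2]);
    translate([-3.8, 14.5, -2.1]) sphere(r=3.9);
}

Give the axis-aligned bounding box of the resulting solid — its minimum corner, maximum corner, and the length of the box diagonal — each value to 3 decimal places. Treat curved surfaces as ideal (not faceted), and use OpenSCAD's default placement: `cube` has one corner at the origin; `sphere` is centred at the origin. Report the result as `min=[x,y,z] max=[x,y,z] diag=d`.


min=[-7.700,10.600,-6.000] max=[7.400,28.200,3.000] diag=24.875

A = translate([-3.8, 14.5, -2.1]) sphere(r=3.9) → bbox [-7.7,10.6,-6] .. [0.1,18.4,1.8]
B = cube([7.3, 9.8, 1.2]) → bbox [0,0,0] .. [7.3,9.8,1.2]
lo = A.lo+B.lo = [-7.7+0, 10.6+0, -6+0] = [-7.700,10.600,-6.000]
hi = A.hi+B.hi = [0.1+7.3, 18.4+9.8, 1.8+1.2] = [7.400,28.200,3.000]
diag = √(15.1²+17.6²+9²) = √618.77 = 24.875


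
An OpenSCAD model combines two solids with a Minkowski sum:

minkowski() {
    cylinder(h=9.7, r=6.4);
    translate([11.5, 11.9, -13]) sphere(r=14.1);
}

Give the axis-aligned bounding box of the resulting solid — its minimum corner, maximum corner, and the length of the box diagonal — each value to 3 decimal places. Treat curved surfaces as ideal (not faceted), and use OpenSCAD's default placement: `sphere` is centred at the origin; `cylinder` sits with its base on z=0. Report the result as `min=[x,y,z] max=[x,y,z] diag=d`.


min=[-9.000,-8.600,-27.100] max=[32.000,32.400,10.800] diag=69.271

A = translate([11.5, 11.9, -13]) sphere(r=14.1) → bbox [-2.6,-2.2,-27.1] .. [25.6,26,1.1]
B = cylinder(h=9.7, r=6.4) → bbox [-6.4,-6.4,0] .. [6.4,6.4,9.7]
lo = A.lo+B.lo = [-2.6-6.4, -2.2-6.4, -27.1+0] = [-9.000,-8.600,-27.100]
hi = A.hi+B.hi = [25.6+6.4, 26+6.4, 1.1+9.7] = [32.000,32.400,10.800]
diag = √(41²+41²+37.9²) = √4798.41 = 69.271


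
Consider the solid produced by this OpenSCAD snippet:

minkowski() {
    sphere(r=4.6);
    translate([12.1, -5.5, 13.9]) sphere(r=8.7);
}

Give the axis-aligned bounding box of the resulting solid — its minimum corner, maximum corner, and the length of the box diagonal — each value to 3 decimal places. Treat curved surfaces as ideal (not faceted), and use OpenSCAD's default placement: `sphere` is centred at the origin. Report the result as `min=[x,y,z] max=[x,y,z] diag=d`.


A = translate([12.1, -5.5, 13.9]) sphere(r=8.7) → bbox [3.4,-14.2,5.2] .. [20.8,3.2,22.6]
B = sphere(r=4.6) → bbox [-4.6,-4.6,-4.6] .. [4.6,4.6,4.6]
lo = A.lo+B.lo = [3.4-4.6, -14.2-4.6, 5.2-4.6] = [-1.200,-18.800,0.600]
hi = A.hi+B.hi = [20.8+4.6, 3.2+4.6, 22.6+4.6] = [25.400,7.800,27.200]
diag = √(26.6²+26.6²+26.6²) = √2122.68 = 46.073

min=[-1.200,-18.800,0.600] max=[25.400,7.800,27.200] diag=46.073


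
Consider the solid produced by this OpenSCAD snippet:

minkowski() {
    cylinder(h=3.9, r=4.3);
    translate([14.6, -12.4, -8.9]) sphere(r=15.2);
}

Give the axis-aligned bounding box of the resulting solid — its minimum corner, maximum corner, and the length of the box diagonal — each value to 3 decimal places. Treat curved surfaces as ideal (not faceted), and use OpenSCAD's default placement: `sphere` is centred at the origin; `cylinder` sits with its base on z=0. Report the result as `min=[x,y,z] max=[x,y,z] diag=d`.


A = translate([14.6, -12.4, -8.9]) sphere(r=15.2) → bbox [-0.6,-27.6,-24.1] .. [29.8,2.8,6.3]
B = cylinder(h=3.9, r=4.3) → bbox [-4.3,-4.3,0] .. [4.3,4.3,3.9]
lo = A.lo+B.lo = [-0.6-4.3, -27.6-4.3, -24.1+0] = [-4.900,-31.900,-24.100]
hi = A.hi+B.hi = [29.8+4.3, 2.8+4.3, 6.3+3.9] = [34.100,7.100,10.200]
diag = √(39²+39²+34.3²) = √4218.49 = 64.950

min=[-4.900,-31.900,-24.100] max=[34.100,7.100,10.200] diag=64.950


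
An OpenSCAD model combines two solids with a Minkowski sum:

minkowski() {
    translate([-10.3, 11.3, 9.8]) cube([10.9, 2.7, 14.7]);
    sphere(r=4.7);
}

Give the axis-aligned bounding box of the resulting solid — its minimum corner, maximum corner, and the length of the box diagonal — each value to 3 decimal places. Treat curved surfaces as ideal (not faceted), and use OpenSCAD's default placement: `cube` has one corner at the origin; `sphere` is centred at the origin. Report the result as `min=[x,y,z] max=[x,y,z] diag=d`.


A = translate([-10.3, 11.3, 9.8]) cube([10.9, 2.7, 14.7]) → bbox [-10.3,11.3,9.8] .. [0.6,14,24.5]
B = sphere(r=4.7) → bbox [-4.7,-4.7,-4.7] .. [4.7,4.7,4.7]
lo = A.lo+B.lo = [-10.3-4.7, 11.3-4.7, 9.8-4.7] = [-15.000,6.600,5.100]
hi = A.hi+B.hi = [0.6+4.7, 14+4.7, 24.5+4.7] = [5.300,18.700,29.200]
diag = √(20.3²+12.1²+24.1²) = √1139.31 = 33.754

min=[-15.000,6.600,5.100] max=[5.300,18.700,29.200] diag=33.754


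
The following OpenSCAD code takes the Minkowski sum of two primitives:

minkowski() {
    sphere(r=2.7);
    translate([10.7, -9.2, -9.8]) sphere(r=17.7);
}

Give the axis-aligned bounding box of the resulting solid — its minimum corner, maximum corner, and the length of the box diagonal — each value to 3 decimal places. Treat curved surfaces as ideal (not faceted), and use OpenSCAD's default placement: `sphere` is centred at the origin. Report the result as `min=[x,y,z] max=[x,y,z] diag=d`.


min=[-9.700,-29.600,-30.200] max=[31.100,11.200,10.600] diag=70.668

A = translate([10.7, -9.2, -9.8]) sphere(r=17.7) → bbox [-7,-26.9,-27.5] .. [28.4,8.5,7.9]
B = sphere(r=2.7) → bbox [-2.7,-2.7,-2.7] .. [2.7,2.7,2.7]
lo = A.lo+B.lo = [-7-2.7, -26.9-2.7, -27.5-2.7] = [-9.700,-29.600,-30.200]
hi = A.hi+B.hi = [28.4+2.7, 8.5+2.7, 7.9+2.7] = [31.100,11.200,10.600]
diag = √(40.8²+40.8²+40.8²) = √4993.92 = 70.668


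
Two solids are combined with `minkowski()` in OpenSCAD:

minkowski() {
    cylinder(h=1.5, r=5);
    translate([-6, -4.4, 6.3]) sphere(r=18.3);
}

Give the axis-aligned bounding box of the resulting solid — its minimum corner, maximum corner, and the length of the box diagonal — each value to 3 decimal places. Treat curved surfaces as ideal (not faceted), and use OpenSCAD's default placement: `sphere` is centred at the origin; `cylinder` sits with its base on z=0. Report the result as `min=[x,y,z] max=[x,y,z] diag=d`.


A = translate([-6, -4.4, 6.3]) sphere(r=18.3) → bbox [-24.3,-22.7,-12] .. [12.3,13.9,24.6]
B = cylinder(h=1.5, r=5) → bbox [-5,-5,0] .. [5,5,1.5]
lo = A.lo+B.lo = [-24.3-5, -22.7-5, -12+0] = [-29.300,-27.700,-12.000]
hi = A.hi+B.hi = [12.3+5, 13.9+5, 24.6+1.5] = [17.300,18.900,26.100]
diag = √(46.6²+46.6²+38.1²) = √5794.73 = 76.123

min=[-29.300,-27.700,-12.000] max=[17.300,18.900,26.100] diag=76.123


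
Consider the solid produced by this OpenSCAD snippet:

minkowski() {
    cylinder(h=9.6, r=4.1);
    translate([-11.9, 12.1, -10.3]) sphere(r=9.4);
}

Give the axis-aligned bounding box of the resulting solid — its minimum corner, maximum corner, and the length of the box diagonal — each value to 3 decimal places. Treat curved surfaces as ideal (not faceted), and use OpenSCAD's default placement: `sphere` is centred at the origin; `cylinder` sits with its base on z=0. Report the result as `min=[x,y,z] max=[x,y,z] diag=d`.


min=[-25.400,-1.400,-19.700] max=[1.600,25.600,8.700] diag=47.587

A = translate([-11.9, 12.1, -10.3]) sphere(r=9.4) → bbox [-21.3,2.7,-19.7] .. [-2.5,21.5,-0.9]
B = cylinder(h=9.6, r=4.1) → bbox [-4.1,-4.1,0] .. [4.1,4.1,9.6]
lo = A.lo+B.lo = [-21.3-4.1, 2.7-4.1, -19.7+0] = [-25.400,-1.400,-19.700]
hi = A.hi+B.hi = [-2.5+4.1, 21.5+4.1, -0.9+9.6] = [1.600,25.600,8.700]
diag = √(27²+27²+28.4²) = √2264.56 = 47.587


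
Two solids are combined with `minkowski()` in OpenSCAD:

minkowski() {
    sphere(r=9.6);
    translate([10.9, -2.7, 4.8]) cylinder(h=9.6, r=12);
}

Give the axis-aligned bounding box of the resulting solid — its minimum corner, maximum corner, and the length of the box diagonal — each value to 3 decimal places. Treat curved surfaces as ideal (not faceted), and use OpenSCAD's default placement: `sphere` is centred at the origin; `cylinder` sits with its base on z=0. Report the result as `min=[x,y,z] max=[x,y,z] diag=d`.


A = translate([10.9, -2.7, 4.8]) cylinder(h=9.6, r=12) → bbox [-1.1,-14.7,4.8] .. [22.9,9.3,14.4]
B = sphere(r=9.6) → bbox [-9.6,-9.6,-9.6] .. [9.6,9.6,9.6]
lo = A.lo+B.lo = [-1.1-9.6, -14.7-9.6, 4.8-9.6] = [-10.700,-24.300,-4.800]
hi = A.hi+B.hi = [22.9+9.6, 9.3+9.6, 14.4+9.6] = [32.500,18.900,24.000]
diag = √(43.2²+43.2²+28.8²) = √4561.92 = 67.542

min=[-10.700,-24.300,-4.800] max=[32.500,18.900,24.000] diag=67.542


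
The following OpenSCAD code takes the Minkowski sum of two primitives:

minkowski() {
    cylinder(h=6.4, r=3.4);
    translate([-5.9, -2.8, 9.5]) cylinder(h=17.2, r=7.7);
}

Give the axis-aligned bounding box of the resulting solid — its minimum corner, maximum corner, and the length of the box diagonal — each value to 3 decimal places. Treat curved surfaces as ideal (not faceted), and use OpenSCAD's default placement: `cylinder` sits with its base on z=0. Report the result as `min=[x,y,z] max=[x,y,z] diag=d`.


min=[-17.000,-13.900,9.500] max=[5.200,8.300,33.100] diag=39.276

A = translate([-5.9, -2.8, 9.5]) cylinder(h=17.2, r=7.7) → bbox [-13.6,-10.5,9.5] .. [1.8,4.9,26.7]
B = cylinder(h=6.4, r=3.4) → bbox [-3.4,-3.4,0] .. [3.4,3.4,6.4]
lo = A.lo+B.lo = [-13.6-3.4, -10.5-3.4, 9.5+0] = [-17.000,-13.900,9.500]
hi = A.hi+B.hi = [1.8+3.4, 4.9+3.4, 26.7+6.4] = [5.200,8.300,33.100]
diag = √(22.2²+22.2²+23.6²) = √1542.64 = 39.276


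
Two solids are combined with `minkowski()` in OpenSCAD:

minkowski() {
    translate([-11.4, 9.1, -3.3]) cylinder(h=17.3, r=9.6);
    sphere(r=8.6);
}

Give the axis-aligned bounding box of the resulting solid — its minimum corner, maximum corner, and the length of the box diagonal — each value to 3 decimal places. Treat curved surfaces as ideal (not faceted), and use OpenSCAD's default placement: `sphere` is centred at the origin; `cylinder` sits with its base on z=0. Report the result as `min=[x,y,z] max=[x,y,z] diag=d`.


A = translate([-11.4, 9.1, -3.3]) cylinder(h=17.3, r=9.6) → bbox [-21,-0.5,-3.3] .. [-1.8,18.7,14]
B = sphere(r=8.6) → bbox [-8.6,-8.6,-8.6] .. [8.6,8.6,8.6]
lo = A.lo+B.lo = [-21-8.6, -0.5-8.6, -3.3-8.6] = [-29.600,-9.100,-11.900]
hi = A.hi+B.hi = [-1.8+8.6, 18.7+8.6, 14+8.6] = [6.800,27.300,22.600]
diag = √(36.4²+36.4²+34.5²) = √3840.17 = 61.969

min=[-29.600,-9.100,-11.900] max=[6.800,27.300,22.600] diag=61.969


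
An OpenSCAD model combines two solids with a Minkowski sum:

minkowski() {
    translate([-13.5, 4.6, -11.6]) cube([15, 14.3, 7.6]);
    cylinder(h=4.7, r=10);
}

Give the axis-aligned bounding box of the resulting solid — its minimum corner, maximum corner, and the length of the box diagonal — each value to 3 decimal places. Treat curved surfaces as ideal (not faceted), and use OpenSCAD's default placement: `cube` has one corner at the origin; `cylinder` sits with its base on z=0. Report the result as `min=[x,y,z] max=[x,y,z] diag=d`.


A = translate([-13.5, 4.6, -11.6]) cube([15, 14.3, 7.6]) → bbox [-13.5,4.6,-11.6] .. [1.5,18.9,-4]
B = cylinder(h=4.7, r=10) → bbox [-10,-10,0] .. [10,10,4.7]
lo = A.lo+B.lo = [-13.5-10, 4.6-10, -11.6+0] = [-23.500,-5.400,-11.600]
hi = A.hi+B.hi = [1.5+10, 18.9+10, -4+4.7] = [11.500,28.900,0.700]
diag = √(35²+34.3²+12.3²) = √2552.78 = 50.525

min=[-23.500,-5.400,-11.600] max=[11.500,28.900,0.700] diag=50.525


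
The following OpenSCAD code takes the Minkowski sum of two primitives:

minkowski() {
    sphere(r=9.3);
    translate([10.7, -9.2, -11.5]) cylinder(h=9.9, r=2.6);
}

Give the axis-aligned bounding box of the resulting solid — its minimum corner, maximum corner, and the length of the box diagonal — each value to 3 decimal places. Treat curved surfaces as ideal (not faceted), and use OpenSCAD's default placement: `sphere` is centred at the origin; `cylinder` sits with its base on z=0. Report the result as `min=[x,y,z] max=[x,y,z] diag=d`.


A = translate([10.7, -9.2, -11.5]) cylinder(h=9.9, r=2.6) → bbox [8.1,-11.8,-11.5] .. [13.3,-6.6,-1.6]
B = sphere(r=9.3) → bbox [-9.3,-9.3,-9.3] .. [9.3,9.3,9.3]
lo = A.lo+B.lo = [8.1-9.3, -11.8-9.3, -11.5-9.3] = [-1.200,-21.100,-20.800]
hi = A.hi+B.hi = [13.3+9.3, -6.6+9.3, -1.6+9.3] = [22.600,2.700,7.700]
diag = √(23.8²+23.8²+28.5²) = √1945.13 = 44.104

min=[-1.200,-21.100,-20.800] max=[22.600,2.700,7.700] diag=44.104


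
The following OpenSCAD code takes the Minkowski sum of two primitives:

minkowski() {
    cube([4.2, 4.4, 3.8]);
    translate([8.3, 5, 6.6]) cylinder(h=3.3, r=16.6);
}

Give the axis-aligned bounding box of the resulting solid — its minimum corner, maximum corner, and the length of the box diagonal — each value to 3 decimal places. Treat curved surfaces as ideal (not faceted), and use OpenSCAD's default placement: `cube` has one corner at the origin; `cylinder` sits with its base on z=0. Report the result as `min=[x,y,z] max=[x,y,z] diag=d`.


min=[-8.300,-11.600,6.600] max=[29.100,26.000,13.700] diag=53.506

A = translate([8.3, 5, 6.6]) cylinder(h=3.3, r=16.6) → bbox [-8.3,-11.6,6.6] .. [24.9,21.6,9.9]
B = cube([4.2, 4.4, 3.8]) → bbox [0,0,0] .. [4.2,4.4,3.8]
lo = A.lo+B.lo = [-8.3+0, -11.6+0, 6.6+0] = [-8.300,-11.600,6.600]
hi = A.hi+B.hi = [24.9+4.2, 21.6+4.4, 9.9+3.8] = [29.100,26.000,13.700]
diag = √(37.4²+37.6²+7.1²) = √2862.93 = 53.506


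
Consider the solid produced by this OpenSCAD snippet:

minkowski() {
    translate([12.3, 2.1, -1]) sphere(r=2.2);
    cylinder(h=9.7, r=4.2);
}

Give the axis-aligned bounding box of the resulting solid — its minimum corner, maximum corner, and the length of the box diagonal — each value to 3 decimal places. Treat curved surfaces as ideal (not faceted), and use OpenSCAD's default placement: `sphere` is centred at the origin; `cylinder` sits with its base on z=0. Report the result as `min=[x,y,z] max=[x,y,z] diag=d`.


A = translate([12.3, 2.1, -1]) sphere(r=2.2) → bbox [10.1,-0.1,-3.2] .. [14.5,4.3,1.2]
B = cylinder(h=9.7, r=4.2) → bbox [-4.2,-4.2,0] .. [4.2,4.2,9.7]
lo = A.lo+B.lo = [10.1-4.2, -0.1-4.2, -3.2+0] = [5.900,-4.300,-3.200]
hi = A.hi+B.hi = [14.5+4.2, 4.3+4.2, 1.2+9.7] = [18.700,8.500,10.900]
diag = √(12.8²+12.8²+14.1²) = √526.49 = 22.945

min=[5.900,-4.300,-3.200] max=[18.700,8.500,10.900] diag=22.945


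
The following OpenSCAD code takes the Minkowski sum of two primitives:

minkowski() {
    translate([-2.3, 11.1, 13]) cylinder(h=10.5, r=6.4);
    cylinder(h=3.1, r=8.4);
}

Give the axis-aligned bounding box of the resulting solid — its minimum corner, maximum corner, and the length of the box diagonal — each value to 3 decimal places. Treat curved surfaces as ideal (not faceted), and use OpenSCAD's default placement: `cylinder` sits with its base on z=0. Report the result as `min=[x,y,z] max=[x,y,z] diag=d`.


A = translate([-2.3, 11.1, 13]) cylinder(h=10.5, r=6.4) → bbox [-8.7,4.7,13] .. [4.1,17.5,23.5]
B = cylinder(h=3.1, r=8.4) → bbox [-8.4,-8.4,0] .. [8.4,8.4,3.1]
lo = A.lo+B.lo = [-8.7-8.4, 4.7-8.4, 13+0] = [-17.100,-3.700,13.000]
hi = A.hi+B.hi = [4.1+8.4, 17.5+8.4, 23.5+3.1] = [12.500,25.900,26.600]
diag = √(29.6²+29.6²+13.6²) = √1937.28 = 44.015

min=[-17.100,-3.700,13.000] max=[12.500,25.900,26.600] diag=44.015


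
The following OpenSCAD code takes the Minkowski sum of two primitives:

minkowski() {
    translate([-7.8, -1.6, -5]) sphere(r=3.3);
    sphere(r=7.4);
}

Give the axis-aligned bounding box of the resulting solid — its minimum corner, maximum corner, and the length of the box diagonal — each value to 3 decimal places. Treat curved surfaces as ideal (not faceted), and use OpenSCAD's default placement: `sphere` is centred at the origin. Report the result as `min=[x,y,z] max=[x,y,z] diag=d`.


A = translate([-7.8, -1.6, -5]) sphere(r=3.3) → bbox [-11.1,-4.9,-8.3] .. [-4.5,1.7,-1.7]
B = sphere(r=7.4) → bbox [-7.4,-7.4,-7.4] .. [7.4,7.4,7.4]
lo = A.lo+B.lo = [-11.1-7.4, -4.9-7.4, -8.3-7.4] = [-18.500,-12.300,-15.700]
hi = A.hi+B.hi = [-4.5+7.4, 1.7+7.4, -1.7+7.4] = [2.900,9.100,5.700]
diag = √(21.4²+21.4²+21.4²) = √1373.88 = 37.066

min=[-18.500,-12.300,-15.700] max=[2.900,9.100,5.700] diag=37.066


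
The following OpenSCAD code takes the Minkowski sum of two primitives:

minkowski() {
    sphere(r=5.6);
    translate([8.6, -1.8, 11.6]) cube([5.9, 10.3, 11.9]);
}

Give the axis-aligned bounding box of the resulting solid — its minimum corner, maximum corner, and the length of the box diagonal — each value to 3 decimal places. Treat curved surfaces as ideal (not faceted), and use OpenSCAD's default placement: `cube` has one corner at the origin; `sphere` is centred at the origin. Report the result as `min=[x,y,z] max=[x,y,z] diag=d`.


min=[3.000,-7.400,6.000] max=[20.100,14.100,29.100] diag=35.892

A = translate([8.6, -1.8, 11.6]) cube([5.9, 10.3, 11.9]) → bbox [8.6,-1.8,11.6] .. [14.5,8.5,23.5]
B = sphere(r=5.6) → bbox [-5.6,-5.6,-5.6] .. [5.6,5.6,5.6]
lo = A.lo+B.lo = [8.6-5.6, -1.8-5.6, 11.6-5.6] = [3.000,-7.400,6.000]
hi = A.hi+B.hi = [14.5+5.6, 8.5+5.6, 23.5+5.6] = [20.100,14.100,29.100]
diag = √(17.1²+21.5²+23.1²) = √1288.27 = 35.892


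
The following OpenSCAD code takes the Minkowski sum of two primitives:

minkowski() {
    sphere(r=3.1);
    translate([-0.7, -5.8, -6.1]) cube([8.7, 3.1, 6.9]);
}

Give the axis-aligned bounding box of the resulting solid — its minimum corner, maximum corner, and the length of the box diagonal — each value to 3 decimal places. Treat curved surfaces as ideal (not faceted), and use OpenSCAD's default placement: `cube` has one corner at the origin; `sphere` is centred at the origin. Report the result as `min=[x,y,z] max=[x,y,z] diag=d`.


min=[-3.800,-8.900,-9.200] max=[11.100,0.400,3.900] diag=21.911

A = translate([-0.7, -5.8, -6.1]) cube([8.7, 3.1, 6.9]) → bbox [-0.7,-5.8,-6.1] .. [8,-2.7,0.8]
B = sphere(r=3.1) → bbox [-3.1,-3.1,-3.1] .. [3.1,3.1,3.1]
lo = A.lo+B.lo = [-0.7-3.1, -5.8-3.1, -6.1-3.1] = [-3.800,-8.900,-9.200]
hi = A.hi+B.hi = [8+3.1, -2.7+3.1, 0.8+3.1] = [11.100,0.400,3.900]
diag = √(14.9²+9.3²+13.1²) = √480.11 = 21.911


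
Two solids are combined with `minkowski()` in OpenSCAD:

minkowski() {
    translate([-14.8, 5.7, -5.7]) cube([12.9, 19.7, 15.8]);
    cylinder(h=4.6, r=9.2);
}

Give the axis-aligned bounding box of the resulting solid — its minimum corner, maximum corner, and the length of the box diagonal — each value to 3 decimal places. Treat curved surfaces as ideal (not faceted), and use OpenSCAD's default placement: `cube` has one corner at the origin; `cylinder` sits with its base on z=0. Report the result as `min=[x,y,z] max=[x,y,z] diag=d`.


A = translate([-14.8, 5.7, -5.7]) cube([12.9, 19.7, 15.8]) → bbox [-14.8,5.7,-5.7] .. [-1.9,25.4,10.1]
B = cylinder(h=4.6, r=9.2) → bbox [-9.2,-9.2,0] .. [9.2,9.2,4.6]
lo = A.lo+B.lo = [-14.8-9.2, 5.7-9.2, -5.7+0] = [-24.000,-3.500,-5.700]
hi = A.hi+B.hi = [-1.9+9.2, 25.4+9.2, 10.1+4.6] = [7.300,34.600,14.700]
diag = √(31.3²+38.1²+20.4²) = √2847.46 = 53.362

min=[-24.000,-3.500,-5.700] max=[7.300,34.600,14.700] diag=53.362


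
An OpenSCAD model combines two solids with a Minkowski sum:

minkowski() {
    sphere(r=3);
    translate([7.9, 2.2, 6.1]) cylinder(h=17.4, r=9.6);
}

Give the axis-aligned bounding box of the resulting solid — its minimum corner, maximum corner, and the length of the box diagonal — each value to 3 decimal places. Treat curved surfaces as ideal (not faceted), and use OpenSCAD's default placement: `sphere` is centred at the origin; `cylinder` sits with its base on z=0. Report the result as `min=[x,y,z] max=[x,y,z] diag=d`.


A = translate([7.9, 2.2, 6.1]) cylinder(h=17.4, r=9.6) → bbox [-1.7,-7.4,6.1] .. [17.5,11.8,23.5]
B = sphere(r=3) → bbox [-3,-3,-3] .. [3,3,3]
lo = A.lo+B.lo = [-1.7-3, -7.4-3, 6.1-3] = [-4.700,-10.400,3.100]
hi = A.hi+B.hi = [17.5+3, 11.8+3, 23.5+3] = [20.500,14.800,26.500]
diag = √(25.2²+25.2²+23.4²) = √1817.64 = 42.634

min=[-4.700,-10.400,3.100] max=[20.500,14.800,26.500] diag=42.634
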